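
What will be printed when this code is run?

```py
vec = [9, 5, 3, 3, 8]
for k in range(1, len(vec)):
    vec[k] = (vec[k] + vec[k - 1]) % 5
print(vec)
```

k=1: vec[1] = (5+9)%5 = 4 → [9, 4, 3, 3, 8]
k=2: vec[2] = (3+4)%5 = 2 → [9, 4, 2, 3, 8]
k=3: vec[3] = (3+2)%5 = 0 → [9, 4, 2, 0, 8]
k=4: vec[4] = (8+0)%5 = 3 → [9, 4, 2, 0, 3]

[9, 4, 2, 0, 3]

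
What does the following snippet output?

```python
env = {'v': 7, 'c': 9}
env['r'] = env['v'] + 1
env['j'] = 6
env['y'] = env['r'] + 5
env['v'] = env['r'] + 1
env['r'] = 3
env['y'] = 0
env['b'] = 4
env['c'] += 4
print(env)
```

env['r'] = env['v']+1 = 8 → {'v': 7, 'c': 9, 'r': 8}
env['j'] = 6 → {'v': 7, 'c': 9, 'r': 8, 'j': 6}
env['y'] = env['r']+5 = 13 → {'v': 7, 'c': 9, 'r': 8, 'j': 6, 'y': 13}
env['v'] = env['r']+1 = 9 → {'v': 9, 'c': 9, 'r': 8, 'j': 6, 'y': 13}
env['r'] = 3 → {'v': 9, 'c': 9, 'r': 3, 'j': 6, 'y': 13}
env['y'] = 0 → {'v': 9, 'c': 9, 'r': 3, 'j': 6, 'y': 0}
env['b'] = 4 → {'v': 9, 'c': 9, 'r': 3, 'j': 6, 'y': 0, 'b': 4}
env['c'] = 9+4 = 13 → {'v': 9, 'c': 13, 'r': 3, 'j': 6, 'y': 0, 'b': 4}

{'v': 9, 'c': 13, 'r': 3, 'j': 6, 'y': 0, 'b': 4}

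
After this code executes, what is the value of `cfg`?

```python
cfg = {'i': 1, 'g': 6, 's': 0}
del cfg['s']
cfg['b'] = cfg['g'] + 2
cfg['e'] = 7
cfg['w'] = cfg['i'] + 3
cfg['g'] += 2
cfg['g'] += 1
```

del 's' → {'i': 1, 'g': 6}
cfg['b'] = cfg['g']+2 = 8 → {'i': 1, 'g': 6, 'b': 8}
cfg['e'] = 7 → {'i': 1, 'g': 6, 'b': 8, 'e': 7}
cfg['w'] = cfg['i']+3 = 4 → {'i': 1, 'g': 6, 'b': 8, 'e': 7, 'w': 4}
cfg['g'] = 6+2 = 8 → {'i': 1, 'g': 8, 'b': 8, 'e': 7, 'w': 4}
cfg['g'] = 8+1 = 9 → {'i': 1, 'g': 9, 'b': 8, 'e': 7, 'w': 4}

{'i': 1, 'g': 9, 'b': 8, 'e': 7, 'w': 4}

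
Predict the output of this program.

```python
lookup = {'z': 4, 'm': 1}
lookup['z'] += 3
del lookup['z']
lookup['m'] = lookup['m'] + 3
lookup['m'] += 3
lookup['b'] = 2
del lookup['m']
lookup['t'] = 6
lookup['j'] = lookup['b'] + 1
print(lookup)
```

lookup['z'] = 4+3 = 7 → {'z': 7, 'm': 1}
del 'z' → {'m': 1}
lookup['m'] = lookup['m']+3 = 4 → {'m': 4}
lookup['m'] = 4+3 = 7 → {'m': 7}
lookup['b'] = 2 → {'m': 7, 'b': 2}
del 'm' → {'b': 2}
lookup['t'] = 6 → {'b': 2, 't': 6}
lookup['j'] = lookup['b']+1 = 3 → {'b': 2, 't': 6, 'j': 3}

{'b': 2, 't': 6, 'j': 3}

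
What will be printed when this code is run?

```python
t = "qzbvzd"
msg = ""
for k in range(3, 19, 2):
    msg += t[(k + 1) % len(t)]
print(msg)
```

zqbzqbzq

k=3: add t[4]='z' → 'z'
k=5: add t[0]='q' → 'zq'
k=7: add t[2]='b' → 'zqb'
k=9: add t[4]='z' → 'zqbz'
k=11: add t[0]='q' → 'zqbzq'
k=13: add t[2]='b' → 'zqbzqb'
k=15: add t[4]='z' → 'zqbzqbz'
k=17: add t[0]='q' → 'zqbzqbzq'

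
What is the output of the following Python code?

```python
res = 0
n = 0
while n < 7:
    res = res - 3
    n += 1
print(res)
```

n=0: res = 0-3 = -3
n=1: res = (-3)-3 = -6
n=2: res = (-6)-3 = -9
n=3: res = (-9)-3 = -12
n=4: res = (-12)-3 = -15
n=5: res = (-15)-3 = -18
n=6: res = (-18)-3 = -21

-21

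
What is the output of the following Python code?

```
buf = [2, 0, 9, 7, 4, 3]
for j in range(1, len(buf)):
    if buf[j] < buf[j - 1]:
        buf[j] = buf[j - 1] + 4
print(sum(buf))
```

68

j=1: 0<2, buf[1] = 2+4 = 6 → [2, 6, 9, 7, 4, 3]
j=2: 9>=6, unchanged → [2, 6, 9, 7, 4, 3]
j=3: 7<9, buf[3] = 9+4 = 13 → [2, 6, 9, 13, 4, 3]
j=4: 4<13, buf[4] = 13+4 = 17 → [2, 6, 9, 13, 17, 3]
j=5: 3<17, buf[5] = 17+4 = 21 → [2, 6, 9, 13, 17, 21]
sum = 68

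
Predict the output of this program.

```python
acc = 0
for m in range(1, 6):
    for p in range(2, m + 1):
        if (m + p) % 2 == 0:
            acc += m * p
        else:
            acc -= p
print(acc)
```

66

m=2,p=2: even sum, acc = 0+4 = 4
m=3,p=2: odd sum, acc = 4-2 = 2
m=3,p=3: even sum, acc = 2+9 = 11
m=4,p=2: even sum, acc = 11+8 = 19
m=4,p=3: odd sum, acc = 19-3 = 16
m=4,p=4: even sum, acc = 16+16 = 32
m=5,p=2: odd sum, acc = 32-2 = 30
m=5,p=3: even sum, acc = 30+15 = 45
m=5,p=4: odd sum, acc = 45-4 = 41
m=5,p=5: even sum, acc = 41+25 = 66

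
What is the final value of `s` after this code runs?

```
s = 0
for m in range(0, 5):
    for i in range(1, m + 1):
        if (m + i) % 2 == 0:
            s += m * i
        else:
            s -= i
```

m=1,i=1: even sum, s = 0+1 = 1
m=2,i=1: odd sum, s = 1-1 = 0
m=2,i=2: even sum, s = 0+4 = 4
m=3,i=1: even sum, s = 4+3 = 7
m=3,i=2: odd sum, s = 7-2 = 5
m=3,i=3: even sum, s = 5+9 = 14
m=4,i=1: odd sum, s = 14-1 = 13
m=4,i=2: even sum, s = 13+8 = 21
m=4,i=3: odd sum, s = 21-3 = 18
m=4,i=4: even sum, s = 18+16 = 34

34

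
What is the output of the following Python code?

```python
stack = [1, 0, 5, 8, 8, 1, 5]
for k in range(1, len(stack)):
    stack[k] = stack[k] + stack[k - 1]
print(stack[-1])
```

k=1: stack[1] = 0+1 = 1 → [1, 1, 5, 8, 8, 1, 5]
k=2: stack[2] = 5+1 = 6 → [1, 1, 6, 8, 8, 1, 5]
k=3: stack[3] = 8+6 = 14 → [1, 1, 6, 14, 8, 1, 5]
k=4: stack[4] = 8+14 = 22 → [1, 1, 6, 14, 22, 1, 5]
k=5: stack[5] = 1+22 = 23 → [1, 1, 6, 14, 22, 23, 5]
k=6: stack[6] = 5+23 = 28 → [1, 1, 6, 14, 22, 23, 28]

28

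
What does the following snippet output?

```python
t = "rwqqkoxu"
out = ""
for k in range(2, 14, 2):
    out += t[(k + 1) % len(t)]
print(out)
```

qouwqo

k=2: add t[3]='q' → 'q'
k=4: add t[5]='o' → 'qo'
k=6: add t[7]='u' → 'qou'
k=8: add t[1]='w' → 'qouw'
k=10: add t[3]='q' → 'qouwq'
k=12: add t[5]='o' → 'qouwqo'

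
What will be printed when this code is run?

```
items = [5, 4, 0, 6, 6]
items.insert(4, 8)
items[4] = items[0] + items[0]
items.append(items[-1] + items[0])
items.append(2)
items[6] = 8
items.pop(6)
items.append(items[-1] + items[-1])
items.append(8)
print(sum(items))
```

45

insert 8 at 4 → [5, 4, 0, 6, 8, 6]
items[4] = items[0]+items[0] = 5+5 = 10 → [5, 4, 0, 6, 10, 6]
append items[-1]+items[0] = 6+5 = 11 → [5, 4, 0, 6, 10, 6, 11]
append 2 → [5, 4, 0, 6, 10, 6, 11, 2]
items[6] = 8 → [5, 4, 0, 6, 10, 6, 8, 2]
pop(6) removes 8 → [5, 4, 0, 6, 10, 6, 2]
append items[-1]+items[-1] = 2+2 = 4 → [5, 4, 0, 6, 10, 6, 2, 4]
append 8 → [5, 4, 0, 6, 10, 6, 2, 4, 8]
sum = 45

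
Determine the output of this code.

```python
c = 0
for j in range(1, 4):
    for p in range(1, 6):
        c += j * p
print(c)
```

90

j=1,p=1: c = 0+1 = 1
j=1,p=2: c = 1+2 = 3
j=1,p=3: c = 3+3 = 6
j=1,p=4: c = 6+4 = 10
j=1,p=5: c = 10+5 = 15
j=2,p=1: c = 15+2 = 17
j=2,p=2: c = 17+4 = 21
j=2,p=3: c = 21+6 = 27
j=2,p=4: c = 27+8 = 35
j=2,p=5: c = 35+10 = 45
j=3,p=1: c = 45+3 = 48
j=3,p=2: c = 48+6 = 54
j=3,p=3: c = 54+9 = 63
j=3,p=4: c = 63+12 = 75
j=3,p=5: c = 75+15 = 90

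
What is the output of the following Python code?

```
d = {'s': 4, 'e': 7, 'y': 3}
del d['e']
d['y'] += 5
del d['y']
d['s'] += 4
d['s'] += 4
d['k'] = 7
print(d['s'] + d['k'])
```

del 'e' → {'s': 4, 'y': 3}
d['y'] = 3+5 = 8 → {'s': 4, 'y': 8}
del 'y' → {'s': 4}
d['s'] = 4+4 = 8 → {'s': 8}
d['s'] = 8+4 = 12 → {'s': 12}
d['k'] = 7 → {'s': 12, 'k': 7}
d['s']+d['k'] = 12+7 = 19

19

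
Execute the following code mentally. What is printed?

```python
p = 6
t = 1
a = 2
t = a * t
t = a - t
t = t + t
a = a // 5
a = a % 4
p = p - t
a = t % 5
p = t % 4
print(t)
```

0

t = 2*1 = 2
t = 2-2 = 0
t = 0+0 = 0
a = 2//5 = 0
a = 0%4 = 0
p = 6-0 = 6
a = 0%5 = 0
p = 0%4 = 0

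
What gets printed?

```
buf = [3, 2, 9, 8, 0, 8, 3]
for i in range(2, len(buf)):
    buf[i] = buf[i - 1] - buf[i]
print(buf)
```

[3, 2, -7, -15, -15, -23, -26]

i=2: buf[2] = 2-9 = -7 → [3, 2, -7, 8, 0, 8, 3]
i=3: buf[3] = (-7)-8 = -15 → [3, 2, -7, -15, 0, 8, 3]
i=4: buf[4] = (-15)-0 = -15 → [3, 2, -7, -15, -15, 8, 3]
i=5: buf[5] = (-15)-8 = -23 → [3, 2, -7, -15, -15, -23, 3]
i=6: buf[6] = (-23)-3 = -26 → [3, 2, -7, -15, -15, -23, -26]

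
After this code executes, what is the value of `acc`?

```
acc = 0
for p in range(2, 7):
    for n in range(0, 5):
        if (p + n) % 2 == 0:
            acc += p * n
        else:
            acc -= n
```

80

p=2,n=0: even sum, acc = 0+0 = 0
p=2,n=1: odd sum, acc = 0-1 = -1
p=2,n=2: even sum, acc = (-1)+4 = 3
p=2,n=3: odd sum, acc = 3-3 = 0
p=2,n=4: even sum, acc = 0+8 = 8
p=3,n=0: odd sum, acc = 8-0 = 8
p=3,n=1: even sum, acc = 8+3 = 11
p=3,n=2: odd sum, acc = 11-2 = 9
p=3,n=3: even sum, acc = 9+9 = 18
p=3,n=4: odd sum, acc = 18-4 = 14
p=4,n=0: even sum, acc = 14+0 = 14
p=4,n=1: odd sum, acc = 14-1 = 13
p=4,n=2: even sum, acc = 13+8 = 21
p=4,n=3: odd sum, acc = 21-3 = 18
p=4,n=4: even sum, acc = 18+16 = 34
p=5,n=0: odd sum, acc = 34-0 = 34
p=5,n=1: even sum, acc = 34+5 = 39
p=5,n=2: odd sum, acc = 39-2 = 37
p=5,n=3: even sum, acc = 37+15 = 52
p=5,n=4: odd sum, acc = 52-4 = 48
p=6,n=0: even sum, acc = 48+0 = 48
p=6,n=1: odd sum, acc = 48-1 = 47
p=6,n=2: even sum, acc = 47+12 = 59
p=6,n=3: odd sum, acc = 59-3 = 56
p=6,n=4: even sum, acc = 56+24 = 80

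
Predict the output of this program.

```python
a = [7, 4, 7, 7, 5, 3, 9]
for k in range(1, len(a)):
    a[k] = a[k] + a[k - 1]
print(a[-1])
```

42

k=1: a[1] = 4+7 = 11 → [7, 11, 7, 7, 5, 3, 9]
k=2: a[2] = 7+11 = 18 → [7, 11, 18, 7, 5, 3, 9]
k=3: a[3] = 7+18 = 25 → [7, 11, 18, 25, 5, 3, 9]
k=4: a[4] = 5+25 = 30 → [7, 11, 18, 25, 30, 3, 9]
k=5: a[5] = 3+30 = 33 → [7, 11, 18, 25, 30, 33, 9]
k=6: a[6] = 9+33 = 42 → [7, 11, 18, 25, 30, 33, 42]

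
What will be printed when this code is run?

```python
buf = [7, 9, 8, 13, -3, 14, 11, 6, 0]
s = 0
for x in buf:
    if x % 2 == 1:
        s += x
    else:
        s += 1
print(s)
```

41

x=7: odd, s = 0+7 = 7
x=9: odd, s = 7+9 = 16
x=8: not odd, s = 16+1 = 17
x=13: odd, s = 17+13 = 30
x=-3: odd, s = 30+(-3) = 27
x=14: not odd, s = 27+1 = 28
x=11: odd, s = 28+11 = 39
x=6: not odd, s = 39+1 = 40
x=0: not odd, s = 40+1 = 41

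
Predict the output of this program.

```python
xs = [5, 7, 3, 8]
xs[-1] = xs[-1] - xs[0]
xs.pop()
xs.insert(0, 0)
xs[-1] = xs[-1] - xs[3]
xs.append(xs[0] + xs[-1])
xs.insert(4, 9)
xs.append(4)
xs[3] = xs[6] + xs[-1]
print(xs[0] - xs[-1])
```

xs[-1] = xs[-1]-xs[0] = 8-5 = 3 → [5, 7, 3, 3]
pop() removes 3 → [5, 7, 3]
insert 0 at 0 → [0, 5, 7, 3]
xs[-1] = xs[-1]-xs[3] = 3-3 = 0 → [0, 5, 7, 0]
append xs[0]+xs[-1] = 0+0 = 0 → [0, 5, 7, 0, 0]
insert 9 at 4 → [0, 5, 7, 0, 9, 0]
append 4 → [0, 5, 7, 0, 9, 0, 4]
xs[3] = xs[6]+xs[-1] = 4+4 = 8 → [0, 5, 7, 8, 9, 0, 4]
xs[0]-xs[-1] = 0-4 = -4

-4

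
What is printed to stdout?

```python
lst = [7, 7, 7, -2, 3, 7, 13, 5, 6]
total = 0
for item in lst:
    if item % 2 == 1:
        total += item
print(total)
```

49

item=7: odd, total = 0+7 = 7
item=7: odd, total = 7+7 = 14
item=7: odd, total = 14+7 = 21
item=-2: not odd
item=3: odd, total = 21+3 = 24
item=7: odd, total = 24+7 = 31
item=13: odd, total = 31+13 = 44
item=5: odd, total = 44+5 = 49
item=6: not odd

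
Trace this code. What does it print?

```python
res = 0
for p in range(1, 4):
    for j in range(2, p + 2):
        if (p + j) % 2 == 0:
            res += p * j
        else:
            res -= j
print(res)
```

2

p=1,j=2: odd sum, res = 0-2 = -2
p=2,j=2: even sum, res = (-2)+4 = 2
p=2,j=3: odd sum, res = 2-3 = -1
p=3,j=2: odd sum, res = (-1)-2 = -3
p=3,j=3: even sum, res = (-3)+9 = 6
p=3,j=4: odd sum, res = 6-4 = 2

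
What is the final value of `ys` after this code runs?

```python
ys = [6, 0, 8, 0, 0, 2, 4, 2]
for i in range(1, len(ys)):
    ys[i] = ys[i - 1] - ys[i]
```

i=1: ys[1] = 6-0 = 6 → [6, 6, 8, 0, 0, 2, 4, 2]
i=2: ys[2] = 6-8 = -2 → [6, 6, -2, 0, 0, 2, 4, 2]
i=3: ys[3] = (-2)-0 = -2 → [6, 6, -2, -2, 0, 2, 4, 2]
i=4: ys[4] = (-2)-0 = -2 → [6, 6, -2, -2, -2, 2, 4, 2]
i=5: ys[5] = (-2)-2 = -4 → [6, 6, -2, -2, -2, -4, 4, 2]
i=6: ys[6] = (-4)-4 = -8 → [6, 6, -2, -2, -2, -4, -8, 2]
i=7: ys[7] = (-8)-2 = -10 → [6, 6, -2, -2, -2, -4, -8, -10]

[6, 6, -2, -2, -2, -4, -8, -10]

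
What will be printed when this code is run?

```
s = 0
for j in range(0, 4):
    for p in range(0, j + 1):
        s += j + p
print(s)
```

30

j=0,p=0: s = 0+0 = 0
j=1,p=0: s = 0+1 = 1
j=1,p=1: s = 1+2 = 3
j=2,p=0: s = 3+2 = 5
j=2,p=1: s = 5+3 = 8
j=2,p=2: s = 8+4 = 12
j=3,p=0: s = 12+3 = 15
j=3,p=1: s = 15+4 = 19
j=3,p=2: s = 19+5 = 24
j=3,p=3: s = 24+6 = 30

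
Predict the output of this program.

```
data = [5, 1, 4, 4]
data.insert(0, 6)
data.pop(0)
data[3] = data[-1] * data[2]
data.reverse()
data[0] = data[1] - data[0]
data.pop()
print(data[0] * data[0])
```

144

insert 6 at 0 → [6, 5, 1, 4, 4]
pop(0) removes 6 → [5, 1, 4, 4]
data[3] = data[-1]*data[2] = 4*4 = 16 → [5, 1, 4, 16]
reverse → [16, 4, 1, 5]
data[0] = data[1]-data[0] = 4-16 = -12 → [-12, 4, 1, 5]
pop() removes 5 → [-12, 4, 1]
data[0]*data[0] = (-12)*(-12) = 144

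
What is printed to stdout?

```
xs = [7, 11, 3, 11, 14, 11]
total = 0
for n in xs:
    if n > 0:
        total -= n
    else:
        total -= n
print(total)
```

-57

n=7: >0, total = 0-7 = -7
n=11: >0, total = (-7)-11 = -18
n=3: >0, total = (-18)-3 = -21
n=11: >0, total = (-21)-11 = -32
n=14: >0, total = (-32)-14 = -46
n=11: >0, total = (-46)-11 = -57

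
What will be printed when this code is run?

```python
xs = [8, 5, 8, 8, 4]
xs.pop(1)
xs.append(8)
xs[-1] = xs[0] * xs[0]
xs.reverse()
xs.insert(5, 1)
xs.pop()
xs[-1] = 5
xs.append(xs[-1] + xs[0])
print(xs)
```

[64, 4, 8, 8, 5, 69]

pop(1) removes 5 → [8, 8, 8, 4]
append 8 → [8, 8, 8, 4, 8]
xs[-1] = xs[0]*xs[0] = 8*8 = 64 → [8, 8, 8, 4, 64]
reverse → [64, 4, 8, 8, 8]
insert 1 at 5 → [64, 4, 8, 8, 8, 1]
pop() removes 1 → [64, 4, 8, 8, 8]
xs[-1] = 5 → [64, 4, 8, 8, 5]
append xs[-1]+xs[0] = 5+64 = 69 → [64, 4, 8, 8, 5, 69]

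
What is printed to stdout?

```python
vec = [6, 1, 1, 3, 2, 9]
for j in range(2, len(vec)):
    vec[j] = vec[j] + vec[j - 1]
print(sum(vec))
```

37

j=2: vec[2] = 1+1 = 2 → [6, 1, 2, 3, 2, 9]
j=3: vec[3] = 3+2 = 5 → [6, 1, 2, 5, 2, 9]
j=4: vec[4] = 2+5 = 7 → [6, 1, 2, 5, 7, 9]
j=5: vec[5] = 9+7 = 16 → [6, 1, 2, 5, 7, 16]
sum = 37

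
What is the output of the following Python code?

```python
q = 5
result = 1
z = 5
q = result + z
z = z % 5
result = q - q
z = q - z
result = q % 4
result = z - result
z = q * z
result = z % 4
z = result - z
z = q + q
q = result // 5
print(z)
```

12

q = 1+5 = 6
z = 5%5 = 0
result = 6-6 = 0
z = 6-0 = 6
result = 6%4 = 2
result = 6-2 = 4
z = 6*6 = 36
result = 36%4 = 0
z = 0-36 = -36
z = 6+6 = 12
q = 0//5 = 0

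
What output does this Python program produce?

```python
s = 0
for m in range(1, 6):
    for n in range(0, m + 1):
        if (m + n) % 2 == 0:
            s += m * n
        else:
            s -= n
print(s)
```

73

m=1,n=0: odd sum, s = 0-0 = 0
m=1,n=1: even sum, s = 0+1 = 1
m=2,n=0: even sum, s = 1+0 = 1
m=2,n=1: odd sum, s = 1-1 = 0
m=2,n=2: even sum, s = 0+4 = 4
m=3,n=0: odd sum, s = 4-0 = 4
m=3,n=1: even sum, s = 4+3 = 7
m=3,n=2: odd sum, s = 7-2 = 5
m=3,n=3: even sum, s = 5+9 = 14
m=4,n=0: even sum, s = 14+0 = 14
m=4,n=1: odd sum, s = 14-1 = 13
m=4,n=2: even sum, s = 13+8 = 21
m=4,n=3: odd sum, s = 21-3 = 18
m=4,n=4: even sum, s = 18+16 = 34
m=5,n=0: odd sum, s = 34-0 = 34
m=5,n=1: even sum, s = 34+5 = 39
m=5,n=2: odd sum, s = 39-2 = 37
m=5,n=3: even sum, s = 37+15 = 52
m=5,n=4: odd sum, s = 52-4 = 48
m=5,n=5: even sum, s = 48+25 = 73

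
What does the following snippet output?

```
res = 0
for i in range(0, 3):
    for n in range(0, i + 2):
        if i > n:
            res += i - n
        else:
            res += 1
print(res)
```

10

i=0,n=0: not 0>0, res = 0+1 = 1
i=0,n=1: not 0>1, res = 1+1 = 2
i=1,n=0: 1>0, res = 2+1 = 3
i=1,n=1: not 1>1, res = 3+1 = 4
i=1,n=2: not 1>2, res = 4+1 = 5
i=2,n=0: 2>0, res = 5+2 = 7
i=2,n=1: 2>1, res = 7+1 = 8
i=2,n=2: not 2>2, res = 8+1 = 9
i=2,n=3: not 2>3, res = 9+1 = 10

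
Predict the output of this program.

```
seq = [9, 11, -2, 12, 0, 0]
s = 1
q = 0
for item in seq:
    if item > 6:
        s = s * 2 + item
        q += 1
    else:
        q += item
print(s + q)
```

79

item=9: >6, s = 1*2+9 = 11; q=1
item=11: >6, s = 11*2+11 = 33; q=2
item=-2: not >6; q=0
item=12: >6, s = 33*2+12 = 78; q=1
item=0: not >6; q=1
item=0: not >6; q=1
s+q = 78+1 = 79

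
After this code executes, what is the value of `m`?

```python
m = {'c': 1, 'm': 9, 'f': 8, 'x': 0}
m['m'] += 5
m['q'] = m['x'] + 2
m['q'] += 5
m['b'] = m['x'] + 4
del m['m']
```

m['m'] = 9+5 = 14 → {'c': 1, 'm': 14, 'f': 8, 'x': 0}
m['q'] = m['x']+2 = 2 → {'c': 1, 'm': 14, 'f': 8, 'x': 0, 'q': 2}
m['q'] = 2+5 = 7 → {'c': 1, 'm': 14, 'f': 8, 'x': 0, 'q': 7}
m['b'] = m['x']+4 = 4 → {'c': 1, 'm': 14, 'f': 8, 'x': 0, 'q': 7, 'b': 4}
del 'm' → {'c': 1, 'f': 8, 'x': 0, 'q': 7, 'b': 4}

{'c': 1, 'f': 8, 'x': 0, 'q': 7, 'b': 4}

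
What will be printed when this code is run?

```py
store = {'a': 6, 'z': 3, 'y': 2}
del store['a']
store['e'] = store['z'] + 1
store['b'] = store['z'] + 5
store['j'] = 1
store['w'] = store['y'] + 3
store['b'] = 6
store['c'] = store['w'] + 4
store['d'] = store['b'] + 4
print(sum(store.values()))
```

del 'a' → {'z': 3, 'y': 2}
store['e'] = store['z']+1 = 4 → {'z': 3, 'y': 2, 'e': 4}
store['b'] = store['z']+5 = 8 → {'z': 3, 'y': 2, 'e': 4, 'b': 8}
store['j'] = 1 → {'z': 3, 'y': 2, 'e': 4, 'b': 8, 'j': 1}
store['w'] = store['y']+3 = 5 → {'z': 3, 'y': 2, 'e': 4, 'b': 8, 'j': 1, 'w': 5}
store['b'] = 6 → {'z': 3, 'y': 2, 'e': 4, 'b': 6, 'j': 1, 'w': 5}
store['c'] = store['w']+4 = 9 → {'z': 3, 'y': 2, 'e': 4, 'b': 6, 'j': 1, 'w': 5, 'c': 9}
store['d'] = store['b']+4 = 10 → {'z': 3, 'y': 2, 'e': 4, 'b': 6, 'j': 1, 'w': 5, 'c': 9, 'd': 10}
sum of values = 40

40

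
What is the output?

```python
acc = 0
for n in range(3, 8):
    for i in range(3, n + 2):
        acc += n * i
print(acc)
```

540

n=3,i=3: acc = 0+9 = 9
n=3,i=4: acc = 9+12 = 21
n=4,i=3: acc = 21+12 = 33
n=4,i=4: acc = 33+16 = 49
n=4,i=5: acc = 49+20 = 69
n=5,i=3: acc = 69+15 = 84
n=5,i=4: acc = 84+20 = 104
n=5,i=5: acc = 104+25 = 129
n=5,i=6: acc = 129+30 = 159
n=6,i=3: acc = 159+18 = 177
n=6,i=4: acc = 177+24 = 201
n=6,i=5: acc = 201+30 = 231
n=6,i=6: acc = 231+36 = 267
n=6,i=7: acc = 267+42 = 309
n=7,i=3: acc = 309+21 = 330
n=7,i=4: acc = 330+28 = 358
n=7,i=5: acc = 358+35 = 393
n=7,i=6: acc = 393+42 = 435
n=7,i=7: acc = 435+49 = 484
n=7,i=8: acc = 484+56 = 540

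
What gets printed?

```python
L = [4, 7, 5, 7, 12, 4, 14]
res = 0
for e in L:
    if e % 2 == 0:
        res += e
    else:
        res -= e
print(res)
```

e=4: even, res = 0+4 = 4
e=7: not even, res = 4-7 = -3
e=5: not even, res = (-3)-5 = -8
e=7: not even, res = (-8)-7 = -15
e=12: even, res = (-15)+12 = -3
e=4: even, res = (-3)+4 = 1
e=14: even, res = 1+14 = 15

15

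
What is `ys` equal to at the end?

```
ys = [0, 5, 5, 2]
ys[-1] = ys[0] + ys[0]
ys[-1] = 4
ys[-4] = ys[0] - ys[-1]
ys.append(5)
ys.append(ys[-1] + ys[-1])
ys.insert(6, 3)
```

[-4, 5, 5, 4, 5, 10, 3]

ys[-1] = ys[0]+ys[0] = 0+0 = 0 → [0, 5, 5, 0]
ys[-1] = 4 → [0, 5, 5, 4]
ys[-4] = ys[0]-ys[-1] = 0-4 = -4 → [-4, 5, 5, 4]
append 5 → [-4, 5, 5, 4, 5]
append ys[-1]+ys[-1] = 5+5 = 10 → [-4, 5, 5, 4, 5, 10]
insert 3 at 6 → [-4, 5, 5, 4, 5, 10, 3]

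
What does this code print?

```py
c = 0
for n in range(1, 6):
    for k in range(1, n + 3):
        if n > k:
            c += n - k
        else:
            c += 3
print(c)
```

n=1,k=1: not 1>1, c = 0+3 = 3
n=1,k=2: not 1>2, c = 3+3 = 6
n=1,k=3: not 1>3, c = 6+3 = 9
n=2,k=1: 2>1, c = 9+1 = 10
n=2,k=2: not 2>2, c = 10+3 = 13
n=2,k=3: not 2>3, c = 13+3 = 16
n=2,k=4: not 2>4, c = 16+3 = 19
n=3,k=1: 3>1, c = 19+2 = 21
n=3,k=2: 3>2, c = 21+1 = 22
n=3,k=3: not 3>3, c = 22+3 = 25
n=3,k=4: not 3>4, c = 25+3 = 28
n=3,k=5: not 3>5, c = 28+3 = 31
n=4,k=1: 4>1, c = 31+3 = 34
n=4,k=2: 4>2, c = 34+2 = 36
n=4,k=3: 4>3, c = 36+1 = 37
n=4,k=4: not 4>4, c = 37+3 = 40
n=4,k=5: not 4>5, c = 40+3 = 43
n=4,k=6: not 4>6, c = 43+3 = 46
n=5,k=1: 5>1, c = 46+4 = 50
n=5,k=2: 5>2, c = 50+3 = 53
n=5,k=3: 5>3, c = 53+2 = 55
n=5,k=4: 5>4, c = 55+1 = 56
n=5,k=5: not 5>5, c = 56+3 = 59
n=5,k=6: not 5>6, c = 59+3 = 62
n=5,k=7: not 5>7, c = 62+3 = 65

65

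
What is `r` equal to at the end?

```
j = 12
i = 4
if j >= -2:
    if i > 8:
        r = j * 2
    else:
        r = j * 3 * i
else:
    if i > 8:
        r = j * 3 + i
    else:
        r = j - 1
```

j=12, i=4
j >= -2 is True; i > 8 is False
→ r = j * 3 * i = 144

144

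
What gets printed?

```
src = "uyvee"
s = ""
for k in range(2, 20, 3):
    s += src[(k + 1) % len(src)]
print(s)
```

eyevue

k=2: add src[3]='e' → 'e'
k=5: add src[1]='y' → 'ey'
k=8: add src[4]='e' → 'eye'
k=11: add src[2]='v' → 'eyev'
k=14: add src[0]='u' → 'eyevu'
k=17: add src[3]='e' → 'eyevue'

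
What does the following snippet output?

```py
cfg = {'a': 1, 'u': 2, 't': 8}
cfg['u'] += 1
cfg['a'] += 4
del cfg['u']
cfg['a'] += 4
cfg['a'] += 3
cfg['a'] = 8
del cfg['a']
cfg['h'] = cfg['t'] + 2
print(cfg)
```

{'t': 8, 'h': 10}

cfg['u'] = 2+1 = 3 → {'a': 1, 'u': 3, 't': 8}
cfg['a'] = 1+4 = 5 → {'a': 5, 'u': 3, 't': 8}
del 'u' → {'a': 5, 't': 8}
cfg['a'] = 5+4 = 9 → {'a': 9, 't': 8}
cfg['a'] = 9+3 = 12 → {'a': 12, 't': 8}
cfg['a'] = 8 → {'a': 8, 't': 8}
del 'a' → {'t': 8}
cfg['h'] = cfg['t']+2 = 10 → {'t': 8, 'h': 10}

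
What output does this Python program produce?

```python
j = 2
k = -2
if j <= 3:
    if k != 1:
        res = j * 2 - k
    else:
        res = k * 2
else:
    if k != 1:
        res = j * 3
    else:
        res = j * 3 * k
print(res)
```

j=2, k=-2
j <= 3 is True; k != 1 is True
→ res = j * 2 - k = 6

6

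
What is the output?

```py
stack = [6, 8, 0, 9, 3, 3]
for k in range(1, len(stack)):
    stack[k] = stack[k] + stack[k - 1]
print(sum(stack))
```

112

k=1: stack[1] = 8+6 = 14 → [6, 14, 0, 9, 3, 3]
k=2: stack[2] = 0+14 = 14 → [6, 14, 14, 9, 3, 3]
k=3: stack[3] = 9+14 = 23 → [6, 14, 14, 23, 3, 3]
k=4: stack[4] = 3+23 = 26 → [6, 14, 14, 23, 26, 3]
k=5: stack[5] = 3+26 = 29 → [6, 14, 14, 23, 26, 29]
sum = 112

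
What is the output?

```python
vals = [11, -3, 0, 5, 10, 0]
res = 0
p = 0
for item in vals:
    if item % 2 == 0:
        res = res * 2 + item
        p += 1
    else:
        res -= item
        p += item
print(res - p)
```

-80

item=11: not even, res = 0-11 = -11; p=11
item=-3: not even, res = (-11)-(-3) = -8; p=8
item=0: even, res = (-8)*2+0 = -16; p=9
item=5: not even, res = (-16)-5 = -21; p=14
item=10: even, res = (-21)*2+10 = -32; p=15
item=0: even, res = (-32)*2+0 = -64; p=16
res-p = (-64)-16 = -80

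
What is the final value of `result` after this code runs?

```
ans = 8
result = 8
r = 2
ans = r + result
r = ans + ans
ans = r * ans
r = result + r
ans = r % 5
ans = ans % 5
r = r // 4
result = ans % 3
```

0

ans = 2+8 = 10
r = 10+10 = 20
ans = 20*10 = 200
r = 8+20 = 28
ans = 28%5 = 3
ans = 3%5 = 3
r = 28//4 = 7
result = 3%3 = 0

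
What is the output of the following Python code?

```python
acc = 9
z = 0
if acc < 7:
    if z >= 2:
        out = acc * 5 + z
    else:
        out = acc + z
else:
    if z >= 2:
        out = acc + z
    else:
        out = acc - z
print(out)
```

acc=9, z=0
acc < 7 is False; z >= 2 is False
→ out = acc - z = 9

9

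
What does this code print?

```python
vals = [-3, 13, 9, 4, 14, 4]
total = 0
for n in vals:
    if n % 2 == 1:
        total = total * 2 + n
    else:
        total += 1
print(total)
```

26

n=-3: odd, total = 0*2+(-3) = -3
n=13: odd, total = (-3)*2+13 = 7
n=9: odd, total = 7*2+9 = 23
n=4: not odd, total = 23+1 = 24
n=14: not odd, total = 24+1 = 25
n=4: not odd, total = 25+1 = 26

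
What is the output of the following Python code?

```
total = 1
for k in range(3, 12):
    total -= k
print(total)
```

k=3: total = 1-3 = -2
k=4: total = (-2)-4 = -6
k=5: total = (-6)-5 = -11
k=6: total = (-11)-6 = -17
k=7: total = (-17)-7 = -24
k=8: total = (-24)-8 = -32
k=9: total = (-32)-9 = -41
k=10: total = (-41)-10 = -51
k=11: total = (-51)-11 = -62

-62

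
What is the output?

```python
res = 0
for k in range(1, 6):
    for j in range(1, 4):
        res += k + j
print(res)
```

k=1,j=1: res = 0+2 = 2
k=1,j=2: res = 2+3 = 5
k=1,j=3: res = 5+4 = 9
k=2,j=1: res = 9+3 = 12
k=2,j=2: res = 12+4 = 16
k=2,j=3: res = 16+5 = 21
k=3,j=1: res = 21+4 = 25
k=3,j=2: res = 25+5 = 30
k=3,j=3: res = 30+6 = 36
k=4,j=1: res = 36+5 = 41
k=4,j=2: res = 41+6 = 47
k=4,j=3: res = 47+7 = 54
k=5,j=1: res = 54+6 = 60
k=5,j=2: res = 60+7 = 67
k=5,j=3: res = 67+8 = 75

75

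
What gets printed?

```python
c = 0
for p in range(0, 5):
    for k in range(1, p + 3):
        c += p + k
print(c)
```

105

p=0,k=1: c = 0+1 = 1
p=0,k=2: c = 1+2 = 3
p=1,k=1: c = 3+2 = 5
p=1,k=2: c = 5+3 = 8
p=1,k=3: c = 8+4 = 12
p=2,k=1: c = 12+3 = 15
p=2,k=2: c = 15+4 = 19
p=2,k=3: c = 19+5 = 24
p=2,k=4: c = 24+6 = 30
p=3,k=1: c = 30+4 = 34
p=3,k=2: c = 34+5 = 39
p=3,k=3: c = 39+6 = 45
p=3,k=4: c = 45+7 = 52
p=3,k=5: c = 52+8 = 60
p=4,k=1: c = 60+5 = 65
p=4,k=2: c = 65+6 = 71
p=4,k=3: c = 71+7 = 78
p=4,k=4: c = 78+8 = 86
p=4,k=5: c = 86+9 = 95
p=4,k=6: c = 95+10 = 105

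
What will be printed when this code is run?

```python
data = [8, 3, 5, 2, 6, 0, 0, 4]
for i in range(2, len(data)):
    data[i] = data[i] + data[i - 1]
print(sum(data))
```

i=2: data[2] = 5+3 = 8 → [8, 3, 8, 2, 6, 0, 0, 4]
i=3: data[3] = 2+8 = 10 → [8, 3, 8, 10, 6, 0, 0, 4]
i=4: data[4] = 6+10 = 16 → [8, 3, 8, 10, 16, 0, 0, 4]
i=5: data[5] = 0+16 = 16 → [8, 3, 8, 10, 16, 16, 0, 4]
i=6: data[6] = 0+16 = 16 → [8, 3, 8, 10, 16, 16, 16, 4]
i=7: data[7] = 4+16 = 20 → [8, 3, 8, 10, 16, 16, 16, 20]
sum = 97

97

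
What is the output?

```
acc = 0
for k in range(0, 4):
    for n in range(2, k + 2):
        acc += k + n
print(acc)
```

k=1,n=2: acc = 0+3 = 3
k=2,n=2: acc = 3+4 = 7
k=2,n=3: acc = 7+5 = 12
k=3,n=2: acc = 12+5 = 17
k=3,n=3: acc = 17+6 = 23
k=3,n=4: acc = 23+7 = 30

30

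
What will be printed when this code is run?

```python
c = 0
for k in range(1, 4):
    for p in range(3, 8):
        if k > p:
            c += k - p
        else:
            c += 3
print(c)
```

45

k=1,p=3: not 1>3, c = 0+3 = 3
k=1,p=4: not 1>4, c = 3+3 = 6
k=1,p=5: not 1>5, c = 6+3 = 9
k=1,p=6: not 1>6, c = 9+3 = 12
k=1,p=7: not 1>7, c = 12+3 = 15
k=2,p=3: not 2>3, c = 15+3 = 18
k=2,p=4: not 2>4, c = 18+3 = 21
k=2,p=5: not 2>5, c = 21+3 = 24
k=2,p=6: not 2>6, c = 24+3 = 27
k=2,p=7: not 2>7, c = 27+3 = 30
k=3,p=3: not 3>3, c = 30+3 = 33
k=3,p=4: not 3>4, c = 33+3 = 36
k=3,p=5: not 3>5, c = 36+3 = 39
k=3,p=6: not 3>6, c = 39+3 = 42
k=3,p=7: not 3>7, c = 42+3 = 45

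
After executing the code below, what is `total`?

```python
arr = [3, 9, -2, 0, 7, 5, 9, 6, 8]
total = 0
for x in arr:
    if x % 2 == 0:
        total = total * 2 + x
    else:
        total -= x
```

x=3: not even, total = 0-3 = -3
x=9: not even, total = (-3)-9 = -12
x=-2: even, total = (-12)*2+(-2) = -26
x=0: even, total = (-26)*2+0 = -52
x=7: not even, total = (-52)-7 = -59
x=5: not even, total = (-59)-5 = -64
x=9: not even, total = (-64)-9 = -73
x=6: even, total = (-73)*2+6 = -140
x=8: even, total = (-140)*2+8 = -272

-272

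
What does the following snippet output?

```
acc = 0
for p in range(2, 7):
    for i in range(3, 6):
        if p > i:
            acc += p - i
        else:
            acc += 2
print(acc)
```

28

p=2,i=3: not 2>3, acc = 0+2 = 2
p=2,i=4: not 2>4, acc = 2+2 = 4
p=2,i=5: not 2>5, acc = 4+2 = 6
p=3,i=3: not 3>3, acc = 6+2 = 8
p=3,i=4: not 3>4, acc = 8+2 = 10
p=3,i=5: not 3>5, acc = 10+2 = 12
p=4,i=3: 4>3, acc = 12+1 = 13
p=4,i=4: not 4>4, acc = 13+2 = 15
p=4,i=5: not 4>5, acc = 15+2 = 17
p=5,i=3: 5>3, acc = 17+2 = 19
p=5,i=4: 5>4, acc = 19+1 = 20
p=5,i=5: not 5>5, acc = 20+2 = 22
p=6,i=3: 6>3, acc = 22+3 = 25
p=6,i=4: 6>4, acc = 25+2 = 27
p=6,i=5: 6>5, acc = 27+1 = 28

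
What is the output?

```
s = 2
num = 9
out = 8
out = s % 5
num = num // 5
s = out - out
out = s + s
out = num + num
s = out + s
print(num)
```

1

out = 2%5 = 2
num = 9//5 = 1
s = 2-2 = 0
out = 0+0 = 0
out = 1+1 = 2
s = 2+0 = 2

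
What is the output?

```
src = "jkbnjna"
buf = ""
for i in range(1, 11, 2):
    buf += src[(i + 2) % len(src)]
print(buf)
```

i=1: add src[3]='n' → 'n'
i=3: add src[5]='n' → 'nn'
i=5: add src[0]='j' → 'nnj'
i=7: add src[2]='b' → 'nnjb'
i=9: add src[4]='j' → 'nnjbj'

nnjbj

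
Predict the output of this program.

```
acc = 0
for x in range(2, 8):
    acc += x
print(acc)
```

x=2: acc = 0+2 = 2
x=3: acc = 2+3 = 5
x=4: acc = 5+4 = 9
x=5: acc = 9+5 = 14
x=6: acc = 14+6 = 20
x=7: acc = 20+7 = 27

27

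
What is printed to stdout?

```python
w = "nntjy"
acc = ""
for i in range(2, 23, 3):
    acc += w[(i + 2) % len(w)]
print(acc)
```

i=2: add w[4]='y' → 'y'
i=5: add w[2]='t' → 'yt'
i=8: add w[0]='n' → 'ytn'
i=11: add w[3]='j' → 'ytnj'
i=14: add w[1]='n' → 'ytnjn'
i=17: add w[4]='y' → 'ytnjny'
i=20: add w[2]='t' → 'ytnjnyt'

ytnjnyt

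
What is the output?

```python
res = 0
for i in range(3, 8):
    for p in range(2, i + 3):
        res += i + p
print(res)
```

i=3,p=2: res = 0+5 = 5
i=3,p=3: res = 5+6 = 11
i=3,p=4: res = 11+7 = 18
i=3,p=5: res = 18+8 = 26
i=4,p=2: res = 26+6 = 32
i=4,p=3: res = 32+7 = 39
i=4,p=4: res = 39+8 = 47
i=4,p=5: res = 47+9 = 56
i=4,p=6: res = 56+10 = 66
i=5,p=2: res = 66+7 = 73
i=5,p=3: res = 73+8 = 81
i=5,p=4: res = 81+9 = 90
i=5,p=5: res = 90+10 = 100
i=5,p=6: res = 100+11 = 111
i=5,p=7: res = 111+12 = 123
i=6,p=2: res = 123+8 = 131
i=6,p=3: res = 131+9 = 140
i=6,p=4: res = 140+10 = 150
i=6,p=5: res = 150+11 = 161
i=6,p=6: res = 161+12 = 173
i=6,p=7: res = 173+13 = 186
i=6,p=8: res = 186+14 = 200
i=7,p=2: res = 200+9 = 209
i=7,p=3: res = 209+10 = 219
i=7,p=4: res = 219+11 = 230
i=7,p=5: res = 230+12 = 242
i=7,p=6: res = 242+13 = 255
i=7,p=7: res = 255+14 = 269
i=7,p=8: res = 269+15 = 284
i=7,p=9: res = 284+16 = 300

300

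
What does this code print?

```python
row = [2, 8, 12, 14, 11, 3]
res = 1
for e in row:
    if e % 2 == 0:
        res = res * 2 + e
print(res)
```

102

e=2: even, res = 1*2+2 = 4
e=8: even, res = 4*2+8 = 16
e=12: even, res = 16*2+12 = 44
e=14: even, res = 44*2+14 = 102
e=11: not even
e=3: not even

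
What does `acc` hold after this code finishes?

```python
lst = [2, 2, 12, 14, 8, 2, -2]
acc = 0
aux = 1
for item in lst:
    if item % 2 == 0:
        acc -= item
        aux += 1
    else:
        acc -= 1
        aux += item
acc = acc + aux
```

-30

item=2: even, acc = 0-2 = -2; aux=2
item=2: even, acc = (-2)-2 = -4; aux=3
item=12: even, acc = (-4)-12 = -16; aux=4
item=14: even, acc = (-16)-14 = -30; aux=5
item=8: even, acc = (-30)-8 = -38; aux=6
item=2: even, acc = (-38)-2 = -40; aux=7
item=-2: even, acc = (-40)-(-2) = -38; aux=8
acc+aux = (-38)+8 = -30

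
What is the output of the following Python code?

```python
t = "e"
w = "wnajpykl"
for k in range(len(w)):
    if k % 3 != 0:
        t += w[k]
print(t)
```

k=0: skip
k=1: add 'n' → 'en'
k=2: add 'a' → 'ena'
k=3: skip
k=4: add 'p' → 'enap'
k=5: add 'y' → 'enapy'
k=6: skip
k=7: add 'l' → 'enapyl'

enapyl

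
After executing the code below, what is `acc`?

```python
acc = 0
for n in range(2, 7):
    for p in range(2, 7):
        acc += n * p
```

n=2,p=2: acc = 0+4 = 4
n=2,p=3: acc = 4+6 = 10
n=2,p=4: acc = 10+8 = 18
n=2,p=5: acc = 18+10 = 28
n=2,p=6: acc = 28+12 = 40
n=3,p=2: acc = 40+6 = 46
n=3,p=3: acc = 46+9 = 55
n=3,p=4: acc = 55+12 = 67
n=3,p=5: acc = 67+15 = 82
n=3,p=6: acc = 82+18 = 100
n=4,p=2: acc = 100+8 = 108
n=4,p=3: acc = 108+12 = 120
n=4,p=4: acc = 120+16 = 136
n=4,p=5: acc = 136+20 = 156
n=4,p=6: acc = 156+24 = 180
n=5,p=2: acc = 180+10 = 190
n=5,p=3: acc = 190+15 = 205
n=5,p=4: acc = 205+20 = 225
n=5,p=5: acc = 225+25 = 250
n=5,p=6: acc = 250+30 = 280
n=6,p=2: acc = 280+12 = 292
n=6,p=3: acc = 292+18 = 310
n=6,p=4: acc = 310+24 = 334
n=6,p=5: acc = 334+30 = 364
n=6,p=6: acc = 364+36 = 400

400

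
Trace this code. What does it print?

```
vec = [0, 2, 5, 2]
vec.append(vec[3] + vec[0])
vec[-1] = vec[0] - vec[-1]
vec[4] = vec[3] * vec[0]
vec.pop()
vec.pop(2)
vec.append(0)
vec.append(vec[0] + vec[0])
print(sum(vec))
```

append vec[3]+vec[0] = 2+0 = 2 → [0, 2, 5, 2, 2]
vec[-1] = vec[0]-vec[-1] = 0-2 = -2 → [0, 2, 5, 2, -2]
vec[4] = vec[3]*vec[0] = 2*0 = 0 → [0, 2, 5, 2, 0]
pop() removes 0 → [0, 2, 5, 2]
pop(2) removes 5 → [0, 2, 2]
append 0 → [0, 2, 2, 0]
append vec[0]+vec[0] = 0+0 = 0 → [0, 2, 2, 0, 0]
sum = 4

4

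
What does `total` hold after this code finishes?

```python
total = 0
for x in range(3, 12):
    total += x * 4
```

x=3: total = 0+3*4 = 12
x=4: total = 12+4*4 = 28
x=5: total = 28+5*4 = 48
x=6: total = 48+6*4 = 72
x=7: total = 72+7*4 = 100
x=8: total = 100+8*4 = 132
x=9: total = 132+9*4 = 168
x=10: total = 168+10*4 = 208
x=11: total = 208+11*4 = 252

252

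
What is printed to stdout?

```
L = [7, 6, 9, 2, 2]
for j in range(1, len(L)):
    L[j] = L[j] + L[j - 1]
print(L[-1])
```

26

j=1: L[1] = 6+7 = 13 → [7, 13, 9, 2, 2]
j=2: L[2] = 9+13 = 22 → [7, 13, 22, 2, 2]
j=3: L[3] = 2+22 = 24 → [7, 13, 22, 24, 2]
j=4: L[4] = 2+24 = 26 → [7, 13, 22, 24, 26]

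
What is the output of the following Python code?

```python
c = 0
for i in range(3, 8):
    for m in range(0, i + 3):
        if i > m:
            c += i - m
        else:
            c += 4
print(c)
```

i=3,m=0: 3>0, c = 0+3 = 3
i=3,m=1: 3>1, c = 3+2 = 5
i=3,m=2: 3>2, c = 5+1 = 6
i=3,m=3: not 3>3, c = 6+4 = 10
i=3,m=4: not 3>4, c = 10+4 = 14
i=3,m=5: not 3>5, c = 14+4 = 18
i=4,m=0: 4>0, c = 18+4 = 22
i=4,m=1: 4>1, c = 22+3 = 25
i=4,m=2: 4>2, c = 25+2 = 27
i=4,m=3: 4>3, c = 27+1 = 28
i=4,m=4: not 4>4, c = 28+4 = 32
i=4,m=5: not 4>5, c = 32+4 = 36
i=4,m=6: not 4>6, c = 36+4 = 40
i=5,m=0: 5>0, c = 40+5 = 45
i=5,m=1: 5>1, c = 45+4 = 49
i=5,m=2: 5>2, c = 49+3 = 52
i=5,m=3: 5>3, c = 52+2 = 54
i=5,m=4: 5>4, c = 54+1 = 55
i=5,m=5: not 5>5, c = 55+4 = 59
i=5,m=6: not 5>6, c = 59+4 = 63
i=5,m=7: not 5>7, c = 63+4 = 67
i=6,m=0: 6>0, c = 67+6 = 73
i=6,m=1: 6>1, c = 73+5 = 78
i=6,m=2: 6>2, c = 78+4 = 82
i=6,m=3: 6>3, c = 82+3 = 85
i=6,m=4: 6>4, c = 85+2 = 87
i=6,m=5: 6>5, c = 87+1 = 88
i=6,m=6: not 6>6, c = 88+4 = 92
i=6,m=7: not 6>7, c = 92+4 = 96
i=6,m=8: not 6>8, c = 96+4 = 100
i=7,m=0: 7>0, c = 100+7 = 107
i=7,m=1: 7>1, c = 107+6 = 113
i=7,m=2: 7>2, c = 113+5 = 118
i=7,m=3: 7>3, c = 118+4 = 122
i=7,m=4: 7>4, c = 122+3 = 125
i=7,m=5: 7>5, c = 125+2 = 127
i=7,m=6: 7>6, c = 127+1 = 128
i=7,m=7: not 7>7, c = 128+4 = 132
i=7,m=8: not 7>8, c = 132+4 = 136
i=7,m=9: not 7>9, c = 136+4 = 140

140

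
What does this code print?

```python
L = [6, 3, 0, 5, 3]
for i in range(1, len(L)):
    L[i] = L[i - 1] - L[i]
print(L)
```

[6, 3, 3, -2, -5]

i=1: L[1] = 6-3 = 3 → [6, 3, 0, 5, 3]
i=2: L[2] = 3-0 = 3 → [6, 3, 3, 5, 3]
i=3: L[3] = 3-5 = -2 → [6, 3, 3, -2, 3]
i=4: L[4] = (-2)-3 = -5 → [6, 3, 3, -2, -5]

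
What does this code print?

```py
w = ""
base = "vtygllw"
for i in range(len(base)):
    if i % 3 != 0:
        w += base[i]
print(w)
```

i=0: skip
i=1: add 't' → 't'
i=2: add 'y' → 'ty'
i=3: skip
i=4: add 'l' → 'tyl'
i=5: add 'l' → 'tyll'
i=6: skip

tyll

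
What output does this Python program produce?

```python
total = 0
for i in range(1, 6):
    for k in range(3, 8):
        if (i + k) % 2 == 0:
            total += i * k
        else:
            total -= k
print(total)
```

i=1,k=3: even sum, total = 0+3 = 3
i=1,k=4: odd sum, total = 3-4 = -1
i=1,k=5: even sum, total = (-1)+5 = 4
i=1,k=6: odd sum, total = 4-6 = -2
i=1,k=7: even sum, total = (-2)+7 = 5
i=2,k=3: odd sum, total = 5-3 = 2
i=2,k=4: even sum, total = 2+8 = 10
i=2,k=5: odd sum, total = 10-5 = 5
i=2,k=6: even sum, total = 5+12 = 17
i=2,k=7: odd sum, total = 17-7 = 10
i=3,k=3: even sum, total = 10+9 = 19
i=3,k=4: odd sum, total = 19-4 = 15
i=3,k=5: even sum, total = 15+15 = 30
i=3,k=6: odd sum, total = 30-6 = 24
i=3,k=7: even sum, total = 24+21 = 45
i=4,k=3: odd sum, total = 45-3 = 42
i=4,k=4: even sum, total = 42+16 = 58
i=4,k=5: odd sum, total = 58-5 = 53
i=4,k=6: even sum, total = 53+24 = 77
i=4,k=7: odd sum, total = 77-7 = 70
i=5,k=3: even sum, total = 70+15 = 85
i=5,k=4: odd sum, total = 85-4 = 81
i=5,k=5: even sum, total = 81+25 = 106
i=5,k=6: odd sum, total = 106-6 = 100
i=5,k=7: even sum, total = 100+35 = 135

135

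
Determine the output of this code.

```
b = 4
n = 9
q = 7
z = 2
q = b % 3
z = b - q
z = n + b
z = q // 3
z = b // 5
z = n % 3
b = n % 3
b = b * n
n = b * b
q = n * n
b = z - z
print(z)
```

q = 4%3 = 1
z = 4-1 = 3
z = 9+4 = 13
z = 1//3 = 0
z = 4//5 = 0
z = 9%3 = 0
b = 9%3 = 0
b = 0*9 = 0
n = 0*0 = 0
q = 0*0 = 0
b = 0-0 = 0

0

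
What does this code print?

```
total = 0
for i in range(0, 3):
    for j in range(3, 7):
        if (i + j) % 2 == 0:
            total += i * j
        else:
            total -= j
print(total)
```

i=0,j=3: odd sum, total = 0-3 = -3
i=0,j=4: even sum, total = (-3)+0 = -3
i=0,j=5: odd sum, total = (-3)-5 = -8
i=0,j=6: even sum, total = (-8)+0 = -8
i=1,j=3: even sum, total = (-8)+3 = -5
i=1,j=4: odd sum, total = (-5)-4 = -9
i=1,j=5: even sum, total = (-9)+5 = -4
i=1,j=6: odd sum, total = (-4)-6 = -10
i=2,j=3: odd sum, total = (-10)-3 = -13
i=2,j=4: even sum, total = (-13)+8 = -5
i=2,j=5: odd sum, total = (-5)-5 = -10
i=2,j=6: even sum, total = (-10)+12 = 2

2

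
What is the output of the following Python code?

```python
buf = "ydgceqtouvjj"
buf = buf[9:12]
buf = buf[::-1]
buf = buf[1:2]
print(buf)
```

j

slice [9:12] → 'vjj'
reverse → 'jjv'
slice [1:2] → 'j'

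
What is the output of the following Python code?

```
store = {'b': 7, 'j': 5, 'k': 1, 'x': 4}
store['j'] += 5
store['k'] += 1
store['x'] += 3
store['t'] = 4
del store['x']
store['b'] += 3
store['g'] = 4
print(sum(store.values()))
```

store['j'] = 5+5 = 10 → {'b': 7, 'j': 10, 'k': 1, 'x': 4}
store['k'] = 1+1 = 2 → {'b': 7, 'j': 10, 'k': 2, 'x': 4}
store['x'] = 4+3 = 7 → {'b': 7, 'j': 10, 'k': 2, 'x': 7}
store['t'] = 4 → {'b': 7, 'j': 10, 'k': 2, 'x': 7, 't': 4}
del 'x' → {'b': 7, 'j': 10, 'k': 2, 't': 4}
store['b'] = 7+3 = 10 → {'b': 10, 'j': 10, 'k': 2, 't': 4}
store['g'] = 4 → {'b': 10, 'j': 10, 'k': 2, 't': 4, 'g': 4}
sum of values = 30

30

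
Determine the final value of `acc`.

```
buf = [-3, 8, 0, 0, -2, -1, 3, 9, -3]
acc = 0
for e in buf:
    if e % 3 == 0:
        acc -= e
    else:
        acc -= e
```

-11

e=-3: %3==0, acc = 0-(-3) = 3
e=8: not %3==0, acc = 3-8 = -5
e=0: %3==0, acc = (-5)-0 = -5
e=0: %3==0, acc = (-5)-0 = -5
e=-2: not %3==0, acc = (-5)-(-2) = -3
e=-1: not %3==0, acc = (-3)-(-1) = -2
e=3: %3==0, acc = (-2)-3 = -5
e=9: %3==0, acc = (-5)-9 = -14
e=-3: %3==0, acc = (-14)-(-3) = -11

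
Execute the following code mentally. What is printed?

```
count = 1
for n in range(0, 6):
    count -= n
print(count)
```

n=0: count = 1-0 = 1
n=1: count = 1-1 = 0
n=2: count = 0-2 = -2
n=3: count = (-2)-3 = -5
n=4: count = (-5)-4 = -9
n=5: count = (-9)-5 = -14

-14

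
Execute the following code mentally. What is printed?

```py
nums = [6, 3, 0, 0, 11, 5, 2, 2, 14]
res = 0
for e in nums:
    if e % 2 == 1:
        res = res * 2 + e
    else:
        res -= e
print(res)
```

-27

e=6: not odd, res = 0-6 = -6
e=3: odd, res = (-6)*2+3 = -9
e=0: not odd, res = (-9)-0 = -9
e=0: not odd, res = (-9)-0 = -9
e=11: odd, res = (-9)*2+11 = -7
e=5: odd, res = (-7)*2+5 = -9
e=2: not odd, res = (-9)-2 = -11
e=2: not odd, res = (-11)-2 = -13
e=14: not odd, res = (-13)-14 = -27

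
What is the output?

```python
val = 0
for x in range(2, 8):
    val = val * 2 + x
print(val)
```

x=2: val = 0*2+2 = 2
x=3: val = 2*2+3 = 7
x=4: val = 7*2+4 = 18
x=5: val = 18*2+5 = 41
x=6: val = 41*2+6 = 88
x=7: val = 88*2+7 = 183

183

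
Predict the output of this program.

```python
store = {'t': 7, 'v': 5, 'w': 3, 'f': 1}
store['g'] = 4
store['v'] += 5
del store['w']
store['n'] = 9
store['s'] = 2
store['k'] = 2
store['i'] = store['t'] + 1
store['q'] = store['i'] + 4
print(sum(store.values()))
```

store['g'] = 4 → {'t': 7, 'v': 5, 'w': 3, 'f': 1, 'g': 4}
store['v'] = 5+5 = 10 → {'t': 7, 'v': 10, 'w': 3, 'f': 1, 'g': 4}
del 'w' → {'t': 7, 'v': 10, 'f': 1, 'g': 4}
store['n'] = 9 → {'t': 7, 'v': 10, 'f': 1, 'g': 4, 'n': 9}
store['s'] = 2 → {'t': 7, 'v': 10, 'f': 1, 'g': 4, 'n': 9, 's': 2}
store['k'] = 2 → {'t': 7, 'v': 10, 'f': 1, 'g': 4, 'n': 9, 's': 2, 'k': 2}
store['i'] = store['t']+1 = 8 → {'t': 7, 'v': 10, 'f': 1, 'g': 4, 'n': 9, 's': 2, 'k': 2, 'i': 8}
store['q'] = store['i']+4 = 12 → {'t': 7, 'v': 10, 'f': 1, 'g': 4, 'n': 9, 's': 2, 'k': 2, 'i': 8, 'q': 12}
sum of values = 55

55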